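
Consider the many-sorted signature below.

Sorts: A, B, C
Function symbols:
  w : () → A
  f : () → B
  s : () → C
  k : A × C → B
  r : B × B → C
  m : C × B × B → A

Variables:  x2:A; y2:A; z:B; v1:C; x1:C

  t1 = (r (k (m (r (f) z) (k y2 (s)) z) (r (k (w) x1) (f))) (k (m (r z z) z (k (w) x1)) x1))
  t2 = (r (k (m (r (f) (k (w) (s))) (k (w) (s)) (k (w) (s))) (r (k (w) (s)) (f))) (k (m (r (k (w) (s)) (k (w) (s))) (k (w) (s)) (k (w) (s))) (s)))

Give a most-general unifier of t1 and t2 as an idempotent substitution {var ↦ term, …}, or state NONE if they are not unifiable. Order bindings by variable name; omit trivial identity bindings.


{x1 ↦ (s), y2 ↦ (w), z ↦ (k (w) (s))}


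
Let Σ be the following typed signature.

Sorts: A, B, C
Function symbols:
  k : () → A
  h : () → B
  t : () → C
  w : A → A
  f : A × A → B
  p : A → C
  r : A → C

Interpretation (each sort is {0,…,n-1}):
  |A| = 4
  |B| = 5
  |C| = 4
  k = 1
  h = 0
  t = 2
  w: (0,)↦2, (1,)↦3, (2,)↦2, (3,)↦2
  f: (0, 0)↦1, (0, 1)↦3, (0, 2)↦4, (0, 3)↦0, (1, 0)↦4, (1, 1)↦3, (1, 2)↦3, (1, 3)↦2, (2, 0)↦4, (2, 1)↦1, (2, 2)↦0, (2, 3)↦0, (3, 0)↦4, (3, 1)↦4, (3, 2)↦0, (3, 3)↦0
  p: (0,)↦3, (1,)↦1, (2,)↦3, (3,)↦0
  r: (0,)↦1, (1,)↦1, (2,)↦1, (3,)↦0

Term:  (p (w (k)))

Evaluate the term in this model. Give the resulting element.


  k = 1
  (w (k)) = w(1,) = 3
  (p (w (k))) = p(3,) = 0

value = 0


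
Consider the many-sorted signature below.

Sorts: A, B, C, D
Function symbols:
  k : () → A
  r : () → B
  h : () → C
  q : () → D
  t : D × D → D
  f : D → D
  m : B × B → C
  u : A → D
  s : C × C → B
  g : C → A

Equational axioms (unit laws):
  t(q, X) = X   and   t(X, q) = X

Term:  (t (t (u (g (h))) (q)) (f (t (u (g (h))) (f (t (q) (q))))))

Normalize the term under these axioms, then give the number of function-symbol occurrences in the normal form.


1. (t (t (u (g (h))) (q)) (f (t (u (g (h))) (f (t (q) (q))))))  →  (t (u (g (h))) (f (t (u (g (h))) (f (t (q) (q))))))
2. (t (u (g (h))) (f (t (u (g (h))) (f (t (q) (q))))))  →  (t (u (g (h))) (f (t (u (g (h))) (f (q)))))
normal form: (t (u (g (h))) (f (t (u (g (h))) (f (q)))))

size = 11


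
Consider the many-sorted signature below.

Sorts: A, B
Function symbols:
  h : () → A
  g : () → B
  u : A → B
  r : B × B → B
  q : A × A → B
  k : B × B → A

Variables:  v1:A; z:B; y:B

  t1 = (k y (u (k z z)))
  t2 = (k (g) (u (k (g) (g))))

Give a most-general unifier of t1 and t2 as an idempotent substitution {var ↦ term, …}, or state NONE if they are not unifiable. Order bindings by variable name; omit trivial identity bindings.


{y ↦ (g), z ↦ (g)}


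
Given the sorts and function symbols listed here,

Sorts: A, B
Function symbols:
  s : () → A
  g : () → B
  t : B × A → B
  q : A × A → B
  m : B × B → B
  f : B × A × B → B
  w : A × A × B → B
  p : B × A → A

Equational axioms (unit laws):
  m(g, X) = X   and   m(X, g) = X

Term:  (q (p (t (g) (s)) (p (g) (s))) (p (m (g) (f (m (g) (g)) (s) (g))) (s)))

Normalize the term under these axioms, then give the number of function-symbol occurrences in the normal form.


1. (q (p (t (g) (s)) (p (g) (s))) (p (m (g) (f (m (g) (g)) (s) (g))) (s)))  →  (q (p (t (g) (s)) (p (g) (s))) (p (f (m (g) (g)) (s) (g)) (s)))
2. (q (p (t (g) (s)) (p (g) (s))) (p (f (m (g) (g)) (s) (g)) (s)))  →  (q (p (t (g) (s)) (p (g) (s))) (p (f (g) (s) (g)) (s)))
normal form: (q (p (t (g) (s)) (p (g) (s))) (p (f (g) (s) (g)) (s)))

size = 14


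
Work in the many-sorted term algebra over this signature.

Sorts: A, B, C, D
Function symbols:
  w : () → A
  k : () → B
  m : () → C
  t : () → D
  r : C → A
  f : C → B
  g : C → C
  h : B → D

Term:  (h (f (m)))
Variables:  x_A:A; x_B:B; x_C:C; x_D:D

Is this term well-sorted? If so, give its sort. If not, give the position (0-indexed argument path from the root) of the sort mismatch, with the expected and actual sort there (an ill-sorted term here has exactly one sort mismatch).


well-sorted; sort = D

    (m) : C
  (f (m)) : B
(h (f (m))) : D


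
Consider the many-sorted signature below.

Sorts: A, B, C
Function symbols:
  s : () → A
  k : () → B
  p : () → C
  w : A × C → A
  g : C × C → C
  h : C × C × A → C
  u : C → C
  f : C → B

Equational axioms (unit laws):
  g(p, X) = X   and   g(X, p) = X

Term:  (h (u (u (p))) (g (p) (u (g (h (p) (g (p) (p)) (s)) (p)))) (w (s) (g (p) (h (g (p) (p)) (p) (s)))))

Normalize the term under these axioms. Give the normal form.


normal form = (h (u (u (p))) (u (h (p) (p) (s))) (w (s) (h (p) (p) (s))))

1. (h (u (u (p))) (g (p) (u (g (h (p) (g (p) (p)) (s)) (p)))) (w (s) (g (p) (h (g (p) (p)) (p) (s)))))  →  (h (u (u (p))) (u (g (h (p) (g (p) (p)) (s)) (p))) (w (s) (g (p) (h (g (p) (p)) (p) (s)))))
2. (h (u (u (p))) (u (g (h (p) (g (p) (p)) (s)) (p))) (w (s) (g (p) (h (g (p) (p)) (p) (s)))))  →  (h (u (u (p))) (u (h (p) (g (p) (p)) (s))) (w (s) (g (p) (h (g (p) (p)) (p) (s)))))
3. (h (u (u (p))) (u (h (p) (g (p) (p)) (s))) (w (s) (g (p) (h (g (p) (p)) (p) (s)))))  →  (h (u (u (p))) (u (h (p) (p) (s))) (w (s) (g (p) (h (g (p) (p)) (p) (s)))))
4. (h (u (u (p))) (u (h (p) (p) (s))) (w (s) (g (p) (h (g (p) (p)) (p) (s)))))  →  (h (u (u (p))) (u (h (p) (p) (s))) (w (s) (h (g (p) (p)) (p) (s))))
5. (h (u (u (p))) (u (h (p) (p) (s))) (w (s) (h (g (p) (p)) (p) (s))))  →  (h (u (u (p))) (u (h (p) (p) (s))) (w (s) (h (p) (p) (s))))


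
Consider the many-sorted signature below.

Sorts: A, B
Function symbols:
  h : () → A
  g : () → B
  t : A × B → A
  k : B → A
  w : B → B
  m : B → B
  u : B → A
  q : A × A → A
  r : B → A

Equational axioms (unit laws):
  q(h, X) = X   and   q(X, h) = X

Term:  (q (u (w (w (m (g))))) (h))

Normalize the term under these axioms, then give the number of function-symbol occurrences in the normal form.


1. (q (u (w (w (m (g))))) (h))  →  (u (w (w (m (g)))))
normal form: (u (w (w (m (g)))))

size = 5


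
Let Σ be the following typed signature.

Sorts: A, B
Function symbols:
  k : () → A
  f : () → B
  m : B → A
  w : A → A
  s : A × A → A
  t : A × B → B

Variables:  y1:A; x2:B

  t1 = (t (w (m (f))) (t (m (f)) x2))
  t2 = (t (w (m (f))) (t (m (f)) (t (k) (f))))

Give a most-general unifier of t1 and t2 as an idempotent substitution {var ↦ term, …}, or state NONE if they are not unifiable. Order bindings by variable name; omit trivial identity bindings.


{x2 ↦ (t (k) (f))}


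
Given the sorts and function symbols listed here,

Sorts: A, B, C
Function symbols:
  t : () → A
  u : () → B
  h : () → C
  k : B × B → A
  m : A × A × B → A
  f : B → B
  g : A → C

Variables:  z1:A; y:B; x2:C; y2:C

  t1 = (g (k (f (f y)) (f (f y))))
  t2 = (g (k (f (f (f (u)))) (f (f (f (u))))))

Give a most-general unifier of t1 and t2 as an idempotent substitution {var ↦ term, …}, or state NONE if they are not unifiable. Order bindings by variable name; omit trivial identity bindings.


{y ↦ (f (u))}


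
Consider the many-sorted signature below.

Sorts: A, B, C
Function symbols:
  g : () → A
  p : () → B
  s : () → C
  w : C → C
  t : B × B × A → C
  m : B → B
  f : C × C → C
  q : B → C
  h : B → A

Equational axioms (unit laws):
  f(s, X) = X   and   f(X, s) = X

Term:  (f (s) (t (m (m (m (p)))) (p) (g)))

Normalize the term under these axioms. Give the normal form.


1. (f (s) (t (m (m (m (p)))) (p) (g)))  →  (t (m (m (m (p)))) (p) (g))

normal form = (t (m (m (m (p)))) (p) (g))


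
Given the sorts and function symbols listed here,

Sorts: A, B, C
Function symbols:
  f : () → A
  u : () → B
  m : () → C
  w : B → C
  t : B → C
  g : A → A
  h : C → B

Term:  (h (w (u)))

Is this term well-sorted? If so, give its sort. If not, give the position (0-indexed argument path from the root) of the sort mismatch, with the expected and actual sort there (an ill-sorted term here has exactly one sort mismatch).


well-sorted; sort = B

    (u) : B
  (w (u)) : C
(h (w (u))) : B


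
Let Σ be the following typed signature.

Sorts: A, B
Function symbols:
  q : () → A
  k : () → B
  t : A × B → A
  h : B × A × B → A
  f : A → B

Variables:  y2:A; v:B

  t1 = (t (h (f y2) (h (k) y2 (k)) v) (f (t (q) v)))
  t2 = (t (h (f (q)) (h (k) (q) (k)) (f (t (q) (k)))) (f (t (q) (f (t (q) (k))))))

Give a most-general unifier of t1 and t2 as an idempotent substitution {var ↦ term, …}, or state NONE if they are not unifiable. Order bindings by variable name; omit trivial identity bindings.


{v ↦ (f (t (q) (k))), y2 ↦ (q)}


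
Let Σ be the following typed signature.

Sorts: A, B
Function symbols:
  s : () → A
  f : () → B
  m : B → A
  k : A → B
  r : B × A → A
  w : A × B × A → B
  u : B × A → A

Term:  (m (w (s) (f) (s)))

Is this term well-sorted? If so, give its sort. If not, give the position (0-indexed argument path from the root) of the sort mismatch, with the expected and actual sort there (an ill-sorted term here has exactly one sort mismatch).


    (s) : A
    (f) : B
    (s) : A
  (w (s) (f) (s)) : B
(m (w (s) (f) (s))) : A

well-sorted; sort = A


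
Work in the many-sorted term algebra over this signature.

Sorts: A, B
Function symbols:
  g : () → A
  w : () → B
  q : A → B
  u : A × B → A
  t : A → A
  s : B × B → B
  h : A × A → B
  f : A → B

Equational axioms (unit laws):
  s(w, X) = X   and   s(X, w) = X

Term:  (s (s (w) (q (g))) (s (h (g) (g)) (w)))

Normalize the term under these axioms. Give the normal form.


1. (s (s (w) (q (g))) (s (h (g) (g)) (w)))  →  (s (q (g)) (s (h (g) (g)) (w)))
2. (s (q (g)) (s (h (g) (g)) (w)))  →  (s (q (g)) (h (g) (g)))

normal form = (s (q (g)) (h (g) (g)))


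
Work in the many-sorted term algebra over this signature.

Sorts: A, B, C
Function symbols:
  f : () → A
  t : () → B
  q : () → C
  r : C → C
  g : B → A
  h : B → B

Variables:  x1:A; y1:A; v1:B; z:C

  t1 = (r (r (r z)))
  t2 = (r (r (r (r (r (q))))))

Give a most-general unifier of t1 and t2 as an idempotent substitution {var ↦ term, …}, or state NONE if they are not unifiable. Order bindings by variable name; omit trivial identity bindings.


{z ↦ (r (r (q)))}


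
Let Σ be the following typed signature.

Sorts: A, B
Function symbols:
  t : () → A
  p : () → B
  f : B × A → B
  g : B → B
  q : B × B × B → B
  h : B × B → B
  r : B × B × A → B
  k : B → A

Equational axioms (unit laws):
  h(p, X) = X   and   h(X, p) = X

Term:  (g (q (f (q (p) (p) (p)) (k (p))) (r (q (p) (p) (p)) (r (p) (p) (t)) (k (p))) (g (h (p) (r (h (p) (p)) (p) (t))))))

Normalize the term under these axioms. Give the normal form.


normal form = (g (q (f (q (p) (p) (p)) (k (p))) (r (q (p) (p) (p)) (r (p) (p) (t)) (k (p))) (g (r (p) (p) (t)))))

1. (g (q (f (q (p) (p) (p)) (k (p))) (r (q (p) (p) (p)) (r (p) (p) (t)) (k (p))) (g (h (p) (r (h (p) (p)) (p) (t))))))  →  (g (q (f (q (p) (p) (p)) (k (p))) (r (q (p) (p) (p)) (r (p) (p) (t)) (k (p))) (g (r (h (p) (p)) (p) (t)))))
2. (g (q (f (q (p) (p) (p)) (k (p))) (r (q (p) (p) (p)) (r (p) (p) (t)) (k (p))) (g (r (h (p) (p)) (p) (t)))))  →  (g (q (f (q (p) (p) (p)) (k (p))) (r (q (p) (p) (p)) (r (p) (p) (t)) (k (p))) (g (r (p) (p) (t)))))


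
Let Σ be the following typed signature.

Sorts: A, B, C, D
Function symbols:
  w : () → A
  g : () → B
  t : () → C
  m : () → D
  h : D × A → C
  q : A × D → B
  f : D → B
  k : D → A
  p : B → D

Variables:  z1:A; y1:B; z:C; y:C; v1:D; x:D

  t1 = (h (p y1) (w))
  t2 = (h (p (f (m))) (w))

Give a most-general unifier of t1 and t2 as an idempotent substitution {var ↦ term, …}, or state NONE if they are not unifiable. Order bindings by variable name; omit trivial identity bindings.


{y1 ↦ (f (m))}


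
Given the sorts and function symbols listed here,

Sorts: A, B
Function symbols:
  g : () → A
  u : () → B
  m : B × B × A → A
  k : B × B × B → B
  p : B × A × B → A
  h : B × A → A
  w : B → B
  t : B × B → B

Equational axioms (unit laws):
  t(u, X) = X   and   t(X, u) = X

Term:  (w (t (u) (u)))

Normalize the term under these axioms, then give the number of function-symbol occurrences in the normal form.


1. (w (t (u) (u)))  →  (w (u))
normal form: (w (u))

size = 2


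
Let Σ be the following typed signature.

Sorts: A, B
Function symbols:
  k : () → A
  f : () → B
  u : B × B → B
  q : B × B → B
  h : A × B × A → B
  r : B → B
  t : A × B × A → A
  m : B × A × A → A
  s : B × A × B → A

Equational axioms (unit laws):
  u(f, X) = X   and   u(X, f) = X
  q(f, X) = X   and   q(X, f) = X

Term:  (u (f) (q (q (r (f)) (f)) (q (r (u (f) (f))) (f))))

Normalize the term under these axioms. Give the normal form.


1. (u (f) (q (q (r (f)) (f)) (q (r (u (f) (f))) (f))))  →  (q (q (r (f)) (f)) (q (r (u (f) (f))) (f)))
2. (q (q (r (f)) (f)) (q (r (u (f) (f))) (f)))  →  (q (r (f)) (q (r (u (f) (f))) (f)))
3. (q (r (f)) (q (r (u (f) (f))) (f)))  →  (q (r (f)) (r (u (f) (f))))
4. (q (r (f)) (r (u (f) (f))))  →  (q (r (f)) (r (f)))

normal form = (q (r (f)) (r (f)))


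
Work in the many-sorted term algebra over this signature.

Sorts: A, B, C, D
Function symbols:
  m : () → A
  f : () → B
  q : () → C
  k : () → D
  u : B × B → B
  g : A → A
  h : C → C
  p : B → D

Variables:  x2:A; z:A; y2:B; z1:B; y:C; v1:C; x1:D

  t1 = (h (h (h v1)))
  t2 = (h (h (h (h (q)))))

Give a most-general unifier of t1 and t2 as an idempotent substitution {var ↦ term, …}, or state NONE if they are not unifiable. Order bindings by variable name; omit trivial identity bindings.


{v1 ↦ (h (q))}


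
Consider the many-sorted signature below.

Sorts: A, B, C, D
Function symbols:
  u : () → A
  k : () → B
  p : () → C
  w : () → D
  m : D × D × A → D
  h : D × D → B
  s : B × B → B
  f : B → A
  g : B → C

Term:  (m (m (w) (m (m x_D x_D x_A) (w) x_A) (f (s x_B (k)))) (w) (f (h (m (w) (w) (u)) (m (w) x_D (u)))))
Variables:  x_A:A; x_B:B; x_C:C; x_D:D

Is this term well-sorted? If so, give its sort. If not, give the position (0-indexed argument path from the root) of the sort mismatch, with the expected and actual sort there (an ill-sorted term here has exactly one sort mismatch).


well-sorted; sort = D

    (w) : D
        x_D : D
        x_D : D
        x_A : A
      (m x_D x_D x_A) : D
      (w) : D
      x_A : A
    (m (m x_D x_D x_A) (w) x_A) : D
        x_B : B
        (k) : B
      (s x_B (k)) : B
    (f (s x_B (k))) : A
  (m (w) (m (m x_D x_D x_A) (w) x_A) (f (s x_B (k)))) : D
  (w) : D
        (w) : D
        (w) : D
        (u) : A
      (m (w) (w) (u)) : D
        (w) : D
        x_D : D
        (u) : A
      (m (w) x_D (u)) : D
    (h (m (w) (w) (u)) (m (w) x_D (u))) : B
  (f (h (m (w) (w) (u)) (m (w) x_D (u)))) : A
(m (m (w) (m (m x_D x_D x_A) (w) x_A) (f (s x_B (k)))) (w) (f (h (m (w) (w) (u)) (m (w) x_D (u))))) : D


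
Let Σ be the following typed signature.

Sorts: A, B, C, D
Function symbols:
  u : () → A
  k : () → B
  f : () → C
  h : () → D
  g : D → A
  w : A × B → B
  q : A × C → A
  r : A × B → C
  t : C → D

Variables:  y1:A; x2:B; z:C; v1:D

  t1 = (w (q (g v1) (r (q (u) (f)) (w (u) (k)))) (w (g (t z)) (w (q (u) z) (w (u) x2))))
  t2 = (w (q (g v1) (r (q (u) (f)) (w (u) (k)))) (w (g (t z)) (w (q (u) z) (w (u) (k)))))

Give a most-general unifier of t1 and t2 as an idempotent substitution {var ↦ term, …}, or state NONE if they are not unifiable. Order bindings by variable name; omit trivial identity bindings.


{x2 ↦ (k)}


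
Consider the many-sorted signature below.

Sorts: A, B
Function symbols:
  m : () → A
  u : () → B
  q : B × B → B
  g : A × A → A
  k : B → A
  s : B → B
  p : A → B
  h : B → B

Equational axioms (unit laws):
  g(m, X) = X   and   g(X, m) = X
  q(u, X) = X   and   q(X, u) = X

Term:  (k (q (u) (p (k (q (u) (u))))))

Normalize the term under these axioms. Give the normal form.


1. (k (q (u) (p (k (q (u) (u))))))  →  (k (p (k (q (u) (u)))))
2. (k (p (k (q (u) (u)))))  →  (k (p (k (u))))

normal form = (k (p (k (u))))


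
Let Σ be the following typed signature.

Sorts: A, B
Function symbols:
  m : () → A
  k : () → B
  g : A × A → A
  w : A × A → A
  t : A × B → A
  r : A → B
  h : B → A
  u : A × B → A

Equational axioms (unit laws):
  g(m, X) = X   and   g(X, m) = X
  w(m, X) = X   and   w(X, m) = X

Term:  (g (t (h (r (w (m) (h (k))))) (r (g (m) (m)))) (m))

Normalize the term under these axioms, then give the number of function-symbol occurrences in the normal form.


1. (g (t (h (r (w (m) (h (k))))) (r (g (m) (m)))) (m))  →  (t (h (r (w (m) (h (k))))) (r (g (m) (m))))
2. (t (h (r (w (m) (h (k))))) (r (g (m) (m))))  →  (t (h (r (h (k)))) (r (g (m) (m))))
3. (t (h (r (h (k)))) (r (g (m) (m))))  →  (t (h (r (h (k)))) (r (m)))
normal form: (t (h (r (h (k)))) (r (m)))

size = 7


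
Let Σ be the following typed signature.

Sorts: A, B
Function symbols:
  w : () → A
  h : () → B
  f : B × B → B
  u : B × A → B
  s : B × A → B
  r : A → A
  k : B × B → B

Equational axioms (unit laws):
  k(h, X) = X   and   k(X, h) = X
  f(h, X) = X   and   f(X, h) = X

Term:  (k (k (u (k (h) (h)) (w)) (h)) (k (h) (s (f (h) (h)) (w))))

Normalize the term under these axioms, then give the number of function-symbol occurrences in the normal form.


1. (k (k (u (k (h) (h)) (w)) (h)) (k (h) (s (f (h) (h)) (w))))  →  (k (u (k (h) (h)) (w)) (k (h) (s (f (h) (h)) (w))))
2. (k (u (k (h) (h)) (w)) (k (h) (s (f (h) (h)) (w))))  →  (k (u (h) (w)) (k (h) (s (f (h) (h)) (w))))
3. (k (u (h) (w)) (k (h) (s (f (h) (h)) (w))))  →  (k (u (h) (w)) (s (f (h) (h)) (w)))
4. (k (u (h) (w)) (s (f (h) (h)) (w)))  →  (k (u (h) (w)) (s (h) (w)))
normal form: (k (u (h) (w)) (s (h) (w)))

size = 7


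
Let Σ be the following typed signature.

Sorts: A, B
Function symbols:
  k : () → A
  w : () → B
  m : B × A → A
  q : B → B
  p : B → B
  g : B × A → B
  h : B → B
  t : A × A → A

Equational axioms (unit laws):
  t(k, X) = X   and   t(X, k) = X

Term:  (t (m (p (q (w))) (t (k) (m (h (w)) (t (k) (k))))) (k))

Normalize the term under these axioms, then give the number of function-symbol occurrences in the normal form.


1. (t (m (p (q (w))) (t (k) (m (h (w)) (t (k) (k))))) (k))  →  (m (p (q (w))) (t (k) (m (h (w)) (t (k) (k)))))
2. (m (p (q (w))) (t (k) (m (h (w)) (t (k) (k)))))  →  (m (p (q (w))) (m (h (w)) (t (k) (k))))
3. (m (p (q (w))) (m (h (w)) (t (k) (k))))  →  (m (p (q (w))) (m (h (w)) (k)))
normal form: (m (p (q (w))) (m (h (w)) (k)))

size = 8


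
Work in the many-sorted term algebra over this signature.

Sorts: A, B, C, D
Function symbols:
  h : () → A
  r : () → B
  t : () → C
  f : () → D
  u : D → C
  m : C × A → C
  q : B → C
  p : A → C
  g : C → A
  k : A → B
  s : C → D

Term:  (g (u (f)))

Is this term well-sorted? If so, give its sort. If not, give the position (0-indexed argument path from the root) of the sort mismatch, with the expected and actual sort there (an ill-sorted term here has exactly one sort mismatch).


well-sorted; sort = A

    (f) : D
  (u (f)) : C
(g (u (f))) : A


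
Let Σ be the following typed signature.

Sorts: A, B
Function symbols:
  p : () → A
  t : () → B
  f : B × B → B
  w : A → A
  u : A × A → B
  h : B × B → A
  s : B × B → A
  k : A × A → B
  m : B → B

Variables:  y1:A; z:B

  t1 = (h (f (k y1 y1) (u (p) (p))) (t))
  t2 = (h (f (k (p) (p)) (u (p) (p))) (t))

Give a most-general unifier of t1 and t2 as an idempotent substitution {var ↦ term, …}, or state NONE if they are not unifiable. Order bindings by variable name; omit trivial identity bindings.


{y1 ↦ (p)}


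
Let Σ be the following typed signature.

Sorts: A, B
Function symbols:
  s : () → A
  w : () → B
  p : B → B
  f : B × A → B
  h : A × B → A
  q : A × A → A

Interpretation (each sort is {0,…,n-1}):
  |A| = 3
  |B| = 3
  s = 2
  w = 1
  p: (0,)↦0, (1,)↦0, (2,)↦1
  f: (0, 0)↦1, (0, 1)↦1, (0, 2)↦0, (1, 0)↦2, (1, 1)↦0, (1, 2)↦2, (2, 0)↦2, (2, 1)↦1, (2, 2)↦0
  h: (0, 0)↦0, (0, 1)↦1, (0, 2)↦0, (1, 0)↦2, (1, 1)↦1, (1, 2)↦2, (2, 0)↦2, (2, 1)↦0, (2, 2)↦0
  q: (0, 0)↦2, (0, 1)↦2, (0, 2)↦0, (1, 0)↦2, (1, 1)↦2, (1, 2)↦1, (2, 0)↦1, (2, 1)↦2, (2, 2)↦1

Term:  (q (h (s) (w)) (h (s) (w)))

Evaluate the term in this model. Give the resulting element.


  s = 2
  w = 1
  (h (s) (w)) = h(2, 1) = 0
  s = 2
  w = 1
  (h (s) (w)) = h(2, 1) = 0
  (q (h (s) (w)) (h (s) (w))) = q(0, 0) = 2

value = 2


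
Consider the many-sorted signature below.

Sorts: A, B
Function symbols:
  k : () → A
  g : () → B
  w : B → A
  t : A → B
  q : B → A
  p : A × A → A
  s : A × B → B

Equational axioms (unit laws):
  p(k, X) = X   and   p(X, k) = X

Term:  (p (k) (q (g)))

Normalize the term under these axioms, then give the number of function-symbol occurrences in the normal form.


size = 2

1. (p (k) (q (g)))  →  (q (g))
normal form: (q (g))


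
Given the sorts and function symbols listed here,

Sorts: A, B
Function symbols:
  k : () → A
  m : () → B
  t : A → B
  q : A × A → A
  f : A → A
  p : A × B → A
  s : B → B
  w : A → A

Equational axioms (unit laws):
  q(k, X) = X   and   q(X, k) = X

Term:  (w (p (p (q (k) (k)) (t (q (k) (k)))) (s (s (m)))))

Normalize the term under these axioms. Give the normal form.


normal form = (w (p (p (k) (t (k))) (s (s (m)))))

1. (w (p (p (q (k) (k)) (t (q (k) (k)))) (s (s (m)))))  →  (w (p (p (k) (t (q (k) (k)))) (s (s (m)))))
2. (w (p (p (k) (t (q (k) (k)))) (s (s (m)))))  →  (w (p (p (k) (t (k))) (s (s (m)))))


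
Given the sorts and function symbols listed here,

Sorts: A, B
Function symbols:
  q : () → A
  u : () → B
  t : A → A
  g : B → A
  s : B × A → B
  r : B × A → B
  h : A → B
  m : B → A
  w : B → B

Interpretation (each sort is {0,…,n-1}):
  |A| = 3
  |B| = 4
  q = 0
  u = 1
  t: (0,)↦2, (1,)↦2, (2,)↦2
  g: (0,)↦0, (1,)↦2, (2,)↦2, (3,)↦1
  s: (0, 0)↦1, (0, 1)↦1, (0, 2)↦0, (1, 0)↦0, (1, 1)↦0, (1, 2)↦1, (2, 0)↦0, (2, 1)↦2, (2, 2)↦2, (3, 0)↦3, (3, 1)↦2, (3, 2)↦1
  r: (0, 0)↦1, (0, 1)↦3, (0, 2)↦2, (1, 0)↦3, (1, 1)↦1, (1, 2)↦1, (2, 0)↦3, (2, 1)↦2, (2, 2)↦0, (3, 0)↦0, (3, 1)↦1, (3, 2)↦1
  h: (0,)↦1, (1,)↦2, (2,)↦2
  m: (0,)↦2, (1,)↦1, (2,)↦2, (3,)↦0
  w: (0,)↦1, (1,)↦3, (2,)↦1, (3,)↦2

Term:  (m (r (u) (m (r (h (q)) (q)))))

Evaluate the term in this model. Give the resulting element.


value = 0

  u = 1
  q = 0
  (h (q)) = h(0,) = 1
  q = 0
  (r (h (q)) (q)) = r(1, 0) = 3
  (m (r (h (q)) (q))) = m(3,) = 0
  (r (u) (m (r (h (q)) (q)))) = r(1, 0) = 3
  (m (r (u) (m (r (h (q)) (q))))) = m(3,) = 0


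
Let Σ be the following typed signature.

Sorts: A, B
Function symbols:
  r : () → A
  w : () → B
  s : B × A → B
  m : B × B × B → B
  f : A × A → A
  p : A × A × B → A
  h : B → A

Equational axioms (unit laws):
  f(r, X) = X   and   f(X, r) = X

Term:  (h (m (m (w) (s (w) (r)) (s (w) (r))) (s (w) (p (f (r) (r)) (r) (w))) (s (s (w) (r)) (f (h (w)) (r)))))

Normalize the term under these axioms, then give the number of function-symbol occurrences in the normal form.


1. (h (m (m (w) (s (w) (r)) (s (w) (r))) (s (w) (p (f (r) (r)) (r) (w))) (s (s (w) (r)) (f (h (w)) (r)))))  →  (h (m (m (w) (s (w) (r)) (s (w) (r))) (s (w) (p (r) (r) (w))) (s (s (w) (r)) (f (h (w)) (r)))))
2. (h (m (m (w) (s (w) (r)) (s (w) (r))) (s (w) (p (r) (r) (w))) (s (s (w) (r)) (f (h (w)) (r)))))  →  (h (m (m (w) (s (w) (r)) (s (w) (r))) (s (w) (p (r) (r) (w))) (s (s (w) (r)) (h (w)))))
normal form: (h (m (m (w) (s (w) (r)) (s (w) (r))) (s (w) (p (r) (r) (w))) (s (s (w) (r)) (h (w)))))

size = 22


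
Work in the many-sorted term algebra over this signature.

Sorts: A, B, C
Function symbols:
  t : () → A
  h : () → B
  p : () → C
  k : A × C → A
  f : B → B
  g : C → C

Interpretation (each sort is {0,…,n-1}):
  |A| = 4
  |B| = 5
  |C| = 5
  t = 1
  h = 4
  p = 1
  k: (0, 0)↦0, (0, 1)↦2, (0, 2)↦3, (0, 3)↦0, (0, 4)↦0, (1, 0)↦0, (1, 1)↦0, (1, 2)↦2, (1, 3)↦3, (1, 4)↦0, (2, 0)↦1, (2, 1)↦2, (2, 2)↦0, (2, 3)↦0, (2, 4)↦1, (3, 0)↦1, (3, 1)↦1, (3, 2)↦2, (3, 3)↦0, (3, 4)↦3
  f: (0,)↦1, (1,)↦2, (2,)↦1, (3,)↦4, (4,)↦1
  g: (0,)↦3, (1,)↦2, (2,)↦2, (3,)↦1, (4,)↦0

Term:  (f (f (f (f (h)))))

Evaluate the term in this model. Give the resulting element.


value = 2

  h = 4
  (f (h)) = f(4,) = 1
  (f (f (h))) = f(1,) = 2
  (f (f (f (h)))) = f(2,) = 1
  (f (f (f (f (h))))) = f(1,) = 2


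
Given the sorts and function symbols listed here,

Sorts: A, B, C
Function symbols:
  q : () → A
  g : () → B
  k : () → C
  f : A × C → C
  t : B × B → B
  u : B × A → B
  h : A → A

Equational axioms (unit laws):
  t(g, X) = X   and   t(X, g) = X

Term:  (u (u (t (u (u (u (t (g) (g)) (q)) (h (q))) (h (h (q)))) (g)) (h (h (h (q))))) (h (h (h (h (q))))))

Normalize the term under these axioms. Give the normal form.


1. (u (u (t (u (u (u (t (g) (g)) (q)) (h (q))) (h (h (q)))) (g)) (h (h (h (q))))) (h (h (h (h (q))))))  →  (u (u (u (u (u (t (g) (g)) (q)) (h (q))) (h (h (q)))) (h (h (h (q))))) (h (h (h (h (q))))))
2. (u (u (u (u (u (t (g) (g)) (q)) (h (q))) (h (h (q)))) (h (h (h (q))))) (h (h (h (h (q))))))  →  (u (u (u (u (u (g) (q)) (h (q))) (h (h (q)))) (h (h (h (q))))) (h (h (h (h (q))))))

normal form = (u (u (u (u (u (g) (q)) (h (q))) (h (h (q)))) (h (h (h (q))))) (h (h (h (h (q))))))


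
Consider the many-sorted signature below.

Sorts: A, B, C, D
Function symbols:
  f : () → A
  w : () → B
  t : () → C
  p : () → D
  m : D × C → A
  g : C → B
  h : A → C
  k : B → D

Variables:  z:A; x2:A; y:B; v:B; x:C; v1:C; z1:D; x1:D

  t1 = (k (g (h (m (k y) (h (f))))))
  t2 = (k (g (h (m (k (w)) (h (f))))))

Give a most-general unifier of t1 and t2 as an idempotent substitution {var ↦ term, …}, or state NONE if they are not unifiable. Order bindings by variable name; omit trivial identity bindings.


{y ↦ (w)}


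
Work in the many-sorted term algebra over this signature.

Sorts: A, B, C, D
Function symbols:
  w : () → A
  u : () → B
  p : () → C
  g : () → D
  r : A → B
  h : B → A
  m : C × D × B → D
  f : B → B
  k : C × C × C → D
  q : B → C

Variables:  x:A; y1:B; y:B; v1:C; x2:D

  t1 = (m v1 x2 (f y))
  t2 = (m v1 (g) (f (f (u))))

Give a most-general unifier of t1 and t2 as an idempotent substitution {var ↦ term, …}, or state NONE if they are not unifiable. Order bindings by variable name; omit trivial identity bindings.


{x2 ↦ (g), y ↦ (f (u))}


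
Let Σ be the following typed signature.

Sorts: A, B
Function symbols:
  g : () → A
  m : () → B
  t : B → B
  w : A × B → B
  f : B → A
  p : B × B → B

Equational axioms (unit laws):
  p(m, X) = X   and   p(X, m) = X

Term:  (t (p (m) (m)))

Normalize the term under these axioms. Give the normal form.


1. (t (p (m) (m)))  →  (t (m))

normal form = (t (m))


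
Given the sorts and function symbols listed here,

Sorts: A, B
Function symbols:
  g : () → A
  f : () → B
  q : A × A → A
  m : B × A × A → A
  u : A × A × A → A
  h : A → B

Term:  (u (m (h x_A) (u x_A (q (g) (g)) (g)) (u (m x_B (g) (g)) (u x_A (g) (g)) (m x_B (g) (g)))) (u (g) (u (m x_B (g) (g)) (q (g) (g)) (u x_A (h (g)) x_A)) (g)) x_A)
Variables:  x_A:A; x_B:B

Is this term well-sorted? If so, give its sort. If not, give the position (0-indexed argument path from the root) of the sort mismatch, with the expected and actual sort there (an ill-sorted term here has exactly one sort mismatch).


ill-sorted at position [1, 1, 2, 1]: expected A, got B

      x_A : A
    (h x_A) : B
      x_A : A
        (g) : A
        (g) : A
      (q (g) (g)) : A
      (g) : A
    (u x_A (q (g) (g)) (g)) : A
        x_B : B
        (g) : A
        (g) : A
      (m x_B (g) (g)) : A
        x_A : A
        (g) : A
        (g) : A
      (u x_A (g) (g)) : A
        x_B : B
        (g) : A
        (g) : A
      (m x_B (g) (g)) : A
    (u (m x_B (g) (g)) (u x_A (g) (g)) (m x_B (g) (g))) : A
  (m (h x_A) (u x_A (q (g) (g)) (g)) (u (m x_B (g) (g)) (u x_A (g) (g)) (m x_B (g) (g)))) : A
    (g) : A
        x_B : B
        (g) : A
        (g) : A
      (m x_B (g) (g)) : A
        (g) : A
        (g) : A
      (q (g) (g)) : A
        x_A : A
          (g) : A
        (h (g)) : B
        x_A : A
      (u x_A (h (g)) x_A) : ✗ arg 1 at [1, 1, 2, 1] has sort B, expected A
    (g) : A
  x_A : A


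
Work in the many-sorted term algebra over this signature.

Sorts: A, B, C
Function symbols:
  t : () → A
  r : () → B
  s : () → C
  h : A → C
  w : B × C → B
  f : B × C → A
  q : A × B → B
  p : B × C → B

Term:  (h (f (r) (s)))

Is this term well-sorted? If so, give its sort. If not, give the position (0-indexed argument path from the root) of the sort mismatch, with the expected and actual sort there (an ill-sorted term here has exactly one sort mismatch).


well-sorted; sort = C

    (r) : B
    (s) : C
  (f (r) (s)) : A
(h (f (r) (s))) : C


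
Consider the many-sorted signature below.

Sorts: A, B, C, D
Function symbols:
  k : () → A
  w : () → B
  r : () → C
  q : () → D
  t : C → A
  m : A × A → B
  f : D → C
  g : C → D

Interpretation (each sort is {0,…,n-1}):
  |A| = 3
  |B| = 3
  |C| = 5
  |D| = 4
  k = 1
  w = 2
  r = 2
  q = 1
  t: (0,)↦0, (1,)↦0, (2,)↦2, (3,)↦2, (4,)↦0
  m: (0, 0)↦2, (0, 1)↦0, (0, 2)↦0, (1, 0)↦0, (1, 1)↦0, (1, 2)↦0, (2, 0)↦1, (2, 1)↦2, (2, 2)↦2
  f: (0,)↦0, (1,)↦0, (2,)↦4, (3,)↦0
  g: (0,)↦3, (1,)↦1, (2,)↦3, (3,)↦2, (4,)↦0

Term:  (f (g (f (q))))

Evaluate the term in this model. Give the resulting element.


value = 0

  q = 1
  (f (q)) = f(1,) = 0
  (g (f (q))) = g(0,) = 3
  (f (g (f (q)))) = f(3,) = 0


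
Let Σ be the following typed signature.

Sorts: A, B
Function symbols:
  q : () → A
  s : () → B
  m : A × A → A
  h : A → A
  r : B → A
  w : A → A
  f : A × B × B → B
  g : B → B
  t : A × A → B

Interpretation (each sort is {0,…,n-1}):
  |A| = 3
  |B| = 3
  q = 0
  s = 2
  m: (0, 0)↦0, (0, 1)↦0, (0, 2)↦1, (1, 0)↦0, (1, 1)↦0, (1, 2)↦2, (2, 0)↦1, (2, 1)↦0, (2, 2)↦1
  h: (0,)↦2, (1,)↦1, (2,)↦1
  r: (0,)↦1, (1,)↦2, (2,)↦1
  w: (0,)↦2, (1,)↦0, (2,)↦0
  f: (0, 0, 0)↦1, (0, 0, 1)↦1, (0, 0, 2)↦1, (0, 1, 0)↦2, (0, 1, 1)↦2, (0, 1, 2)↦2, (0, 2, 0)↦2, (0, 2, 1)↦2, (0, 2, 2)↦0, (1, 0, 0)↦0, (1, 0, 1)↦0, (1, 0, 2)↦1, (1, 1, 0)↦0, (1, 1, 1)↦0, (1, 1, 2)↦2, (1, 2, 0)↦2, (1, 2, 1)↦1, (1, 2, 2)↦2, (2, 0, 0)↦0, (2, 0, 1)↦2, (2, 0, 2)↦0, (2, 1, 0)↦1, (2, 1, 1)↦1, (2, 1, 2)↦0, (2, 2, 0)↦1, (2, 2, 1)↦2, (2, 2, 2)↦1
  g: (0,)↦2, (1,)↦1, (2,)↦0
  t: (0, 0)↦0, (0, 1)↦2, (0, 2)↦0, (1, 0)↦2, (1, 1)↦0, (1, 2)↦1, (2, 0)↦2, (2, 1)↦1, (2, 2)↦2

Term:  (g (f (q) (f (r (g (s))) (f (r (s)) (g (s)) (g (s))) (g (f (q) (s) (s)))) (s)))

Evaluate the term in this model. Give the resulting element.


  q = 0
  s = 2
  (g (s)) = g(2,) = 0
  (r (g (s))) = r(0,) = 1
  s = 2
  (r (s)) = r(2,) = 1
  s = 2
  (g (s)) = g(2,) = 0
  s = 2
  (g (s)) = g(2,) = 0
  (f (r (s)) (g (s)) (g (s))) = f(1, 0, 0) = 0
  q = 0
  s = 2
  s = 2
  (f (q) (s) (s)) = f(0, 2, 2) = 0
  (g (f (q) (s) (s))) = g(0,) = 2
  (f (r (g (s))) (f (r (s)) (g (s)) (g (s))) (g (f (q) (s) (s)))) = f(1, 0, 2) = 1
  s = 2
  (f (q) (f (r (g (s))) (f (r (s)) (g (s)) (g (s))) (g (f (q) (s) (s)))) (s)) = f(0, 1, 2) = 2
  (g (f (q) (f (r (g (s))) (f (r (s)) (g (s)) (g (s))) (g (f (q) (s) (s)))) (s))) = g(2,) = 0

value = 0


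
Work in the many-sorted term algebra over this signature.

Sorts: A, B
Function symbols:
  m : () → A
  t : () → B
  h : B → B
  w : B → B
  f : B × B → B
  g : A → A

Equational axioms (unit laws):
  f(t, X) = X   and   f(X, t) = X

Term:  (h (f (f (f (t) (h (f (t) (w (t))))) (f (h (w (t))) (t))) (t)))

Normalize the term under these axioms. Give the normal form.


1. (h (f (f (f (t) (h (f (t) (w (t))))) (f (h (w (t))) (t))) (t)))  →  (h (f (f (t) (h (f (t) (w (t))))) (f (h (w (t))) (t))))
2. (h (f (f (t) (h (f (t) (w (t))))) (f (h (w (t))) (t))))  →  (h (f (h (f (t) (w (t)))) (f (h (w (t))) (t))))
3. (h (f (h (f (t) (w (t)))) (f (h (w (t))) (t))))  →  (h (f (h (w (t))) (f (h (w (t))) (t))))
4. (h (f (h (w (t))) (f (h (w (t))) (t))))  →  (h (f (h (w (t))) (h (w (t)))))

normal form = (h (f (h (w (t))) (h (w (t)))))


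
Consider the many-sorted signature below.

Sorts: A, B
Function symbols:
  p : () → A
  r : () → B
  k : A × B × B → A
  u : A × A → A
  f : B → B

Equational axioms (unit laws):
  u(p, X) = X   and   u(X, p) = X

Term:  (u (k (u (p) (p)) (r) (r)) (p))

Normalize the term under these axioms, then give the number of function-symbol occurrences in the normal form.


1. (u (k (u (p) (p)) (r) (r)) (p))  →  (k (u (p) (p)) (r) (r))
2. (k (u (p) (p)) (r) (r))  →  (k (p) (r) (r))
normal form: (k (p) (r) (r))

size = 4


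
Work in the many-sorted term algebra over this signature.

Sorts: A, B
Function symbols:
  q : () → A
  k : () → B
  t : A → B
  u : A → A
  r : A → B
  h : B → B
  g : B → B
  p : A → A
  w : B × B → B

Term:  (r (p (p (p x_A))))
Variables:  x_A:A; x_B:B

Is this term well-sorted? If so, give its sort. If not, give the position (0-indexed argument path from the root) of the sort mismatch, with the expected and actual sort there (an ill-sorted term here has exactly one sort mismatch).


well-sorted; sort = B

        x_A : A
      (p x_A) : A
    (p (p x_A)) : A
  (p (p (p x_A))) : A
(r (p (p (p x_A)))) : B


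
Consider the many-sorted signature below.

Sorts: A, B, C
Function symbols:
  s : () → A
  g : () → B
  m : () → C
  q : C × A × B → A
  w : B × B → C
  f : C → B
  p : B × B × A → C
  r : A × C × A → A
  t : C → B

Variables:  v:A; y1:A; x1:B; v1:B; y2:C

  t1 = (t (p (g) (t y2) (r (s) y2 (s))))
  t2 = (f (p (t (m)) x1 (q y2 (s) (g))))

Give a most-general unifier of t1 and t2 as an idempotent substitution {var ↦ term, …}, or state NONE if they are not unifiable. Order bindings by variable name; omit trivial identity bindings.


head clash or occurs-check failure — not unifiable

NONE (not unifiable)


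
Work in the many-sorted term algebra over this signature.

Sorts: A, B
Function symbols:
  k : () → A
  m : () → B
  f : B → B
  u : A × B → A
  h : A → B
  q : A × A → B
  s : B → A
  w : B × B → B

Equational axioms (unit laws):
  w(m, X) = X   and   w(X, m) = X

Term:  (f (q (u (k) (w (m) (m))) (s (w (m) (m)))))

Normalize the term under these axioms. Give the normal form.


1. (f (q (u (k) (w (m) (m))) (s (w (m) (m)))))  →  (f (q (u (k) (m)) (s (w (m) (m)))))
2. (f (q (u (k) (m)) (s (w (m) (m)))))  →  (f (q (u (k) (m)) (s (m))))

normal form = (f (q (u (k) (m)) (s (m))))


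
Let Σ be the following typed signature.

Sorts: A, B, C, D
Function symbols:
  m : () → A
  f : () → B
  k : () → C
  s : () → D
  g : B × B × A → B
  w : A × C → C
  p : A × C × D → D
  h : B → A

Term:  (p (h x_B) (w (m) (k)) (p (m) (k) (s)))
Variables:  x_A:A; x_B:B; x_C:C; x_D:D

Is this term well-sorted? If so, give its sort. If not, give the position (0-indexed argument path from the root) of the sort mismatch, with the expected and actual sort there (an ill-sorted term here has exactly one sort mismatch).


well-sorted; sort = D

    x_B : B
  (h x_B) : A
    (m) : A
    (k) : C
  (w (m) (k)) : C
    (m) : A
    (k) : C
    (s) : D
  (p (m) (k) (s)) : D
(p (h x_B) (w (m) (k)) (p (m) (k) (s))) : D


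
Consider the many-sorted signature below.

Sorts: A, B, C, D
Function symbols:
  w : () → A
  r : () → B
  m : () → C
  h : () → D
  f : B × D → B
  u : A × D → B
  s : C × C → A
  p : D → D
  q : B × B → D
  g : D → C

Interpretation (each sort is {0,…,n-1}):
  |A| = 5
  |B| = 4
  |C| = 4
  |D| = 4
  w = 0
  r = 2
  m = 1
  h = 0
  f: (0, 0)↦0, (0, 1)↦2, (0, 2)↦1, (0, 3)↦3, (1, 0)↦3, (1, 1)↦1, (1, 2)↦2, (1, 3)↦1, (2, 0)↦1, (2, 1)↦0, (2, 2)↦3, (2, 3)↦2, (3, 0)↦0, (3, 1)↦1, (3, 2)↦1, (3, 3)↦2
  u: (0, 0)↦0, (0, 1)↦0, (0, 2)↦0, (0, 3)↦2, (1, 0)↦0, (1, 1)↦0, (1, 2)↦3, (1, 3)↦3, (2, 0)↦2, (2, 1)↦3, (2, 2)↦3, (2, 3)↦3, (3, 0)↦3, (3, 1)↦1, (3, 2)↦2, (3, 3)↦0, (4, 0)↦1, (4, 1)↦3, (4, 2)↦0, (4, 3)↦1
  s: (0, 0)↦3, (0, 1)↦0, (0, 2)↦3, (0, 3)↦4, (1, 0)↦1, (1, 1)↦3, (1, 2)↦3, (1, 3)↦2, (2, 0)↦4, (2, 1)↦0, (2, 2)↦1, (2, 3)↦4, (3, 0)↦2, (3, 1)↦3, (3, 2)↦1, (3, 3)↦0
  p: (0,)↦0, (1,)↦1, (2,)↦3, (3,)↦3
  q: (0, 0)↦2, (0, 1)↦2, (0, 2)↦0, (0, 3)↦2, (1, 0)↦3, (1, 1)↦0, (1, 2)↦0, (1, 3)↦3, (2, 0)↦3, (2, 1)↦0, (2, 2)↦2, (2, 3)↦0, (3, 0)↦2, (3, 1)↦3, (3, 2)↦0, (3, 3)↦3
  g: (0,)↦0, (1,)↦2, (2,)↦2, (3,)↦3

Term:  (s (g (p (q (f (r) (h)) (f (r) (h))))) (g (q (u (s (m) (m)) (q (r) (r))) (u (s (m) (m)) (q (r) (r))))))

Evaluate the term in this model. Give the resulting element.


value = 3

  r = 2
  h = 0
  (f (r) (h)) = f(2, 0) = 1
  r = 2
  h = 0
  (f (r) (h)) = f(2, 0) = 1
  (q (f (r) (h)) (f (r) (h))) = q(1, 1) = 0
  (p (q (f (r) (h)) (f (r) (h)))) = p(0,) = 0
  (g (p (q (f (r) (h)) (f (r) (h))))) = g(0,) = 0
  m = 1
  m = 1
  (s (m) (m)) = s(1, 1) = 3
  r = 2
  r = 2
  (q (r) (r)) = q(2, 2) = 2
  (u (s (m) (m)) (q (r) (r))) = u(3, 2) = 2
  m = 1
  m = 1
  (s (m) (m)) = s(1, 1) = 3
  r = 2
  r = 2
  (q (r) (r)) = q(2, 2) = 2
  (u (s (m) (m)) (q (r) (r))) = u(3, 2) = 2
  (q (u (s (m) (m)) (q (r) (r))) (u (s (m) (m)) (q (r) (r)))) = q(2, 2) = 2
  (g (q (u (s (m) (m)) (q (r) (r))) (u (s (m) (m)) (q (r) (r))))) = g(2,) = 2
  (s (g (p (q (f (r) (h)) (f (r) (h))))) (g (q (u (s (m) (m)) (q (r) (r))) (u (s (m) (m)) (q (r) (r)))))) = s(0, 2) = 3


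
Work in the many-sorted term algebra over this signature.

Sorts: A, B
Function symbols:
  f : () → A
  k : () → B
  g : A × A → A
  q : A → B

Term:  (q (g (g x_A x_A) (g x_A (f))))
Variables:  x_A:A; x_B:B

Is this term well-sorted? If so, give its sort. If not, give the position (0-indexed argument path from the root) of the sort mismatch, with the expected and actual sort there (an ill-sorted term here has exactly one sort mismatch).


      x_A : A
      x_A : A
    (g x_A x_A) : A
      x_A : A
      (f) : A
    (g x_A (f)) : A
  (g (g x_A x_A) (g x_A (f))) : A
(q (g (g x_A x_A) (g x_A (f)))) : B

well-sorted; sort = B


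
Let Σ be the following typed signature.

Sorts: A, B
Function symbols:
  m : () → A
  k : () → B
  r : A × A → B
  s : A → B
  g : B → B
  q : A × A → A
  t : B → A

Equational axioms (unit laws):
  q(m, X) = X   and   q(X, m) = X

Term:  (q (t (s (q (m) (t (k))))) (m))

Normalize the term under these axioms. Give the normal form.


1. (q (t (s (q (m) (t (k))))) (m))  →  (t (s (q (m) (t (k)))))
2. (t (s (q (m) (t (k)))))  →  (t (s (t (k))))

normal form = (t (s (t (k))))


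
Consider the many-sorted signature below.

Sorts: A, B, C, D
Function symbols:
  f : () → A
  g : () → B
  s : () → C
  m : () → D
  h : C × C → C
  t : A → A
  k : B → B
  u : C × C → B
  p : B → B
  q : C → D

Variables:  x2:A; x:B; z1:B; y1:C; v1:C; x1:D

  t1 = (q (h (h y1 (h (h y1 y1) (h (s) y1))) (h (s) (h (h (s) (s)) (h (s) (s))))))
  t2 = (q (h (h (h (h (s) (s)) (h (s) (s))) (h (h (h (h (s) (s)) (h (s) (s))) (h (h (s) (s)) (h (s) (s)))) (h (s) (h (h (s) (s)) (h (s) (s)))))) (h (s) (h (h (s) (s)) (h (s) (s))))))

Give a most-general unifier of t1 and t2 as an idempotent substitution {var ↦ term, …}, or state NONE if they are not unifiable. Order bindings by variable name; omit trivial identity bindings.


{y1 ↦ (h (h (s) (s)) (h (s) (s)))}


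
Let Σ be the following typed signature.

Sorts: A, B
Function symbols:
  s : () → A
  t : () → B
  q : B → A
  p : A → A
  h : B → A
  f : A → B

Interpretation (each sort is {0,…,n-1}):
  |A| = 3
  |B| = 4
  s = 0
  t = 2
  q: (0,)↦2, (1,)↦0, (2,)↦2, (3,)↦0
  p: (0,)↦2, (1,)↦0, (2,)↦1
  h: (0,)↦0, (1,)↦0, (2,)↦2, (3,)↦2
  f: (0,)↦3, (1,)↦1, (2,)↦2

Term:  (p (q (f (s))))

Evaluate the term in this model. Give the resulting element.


  s = 0
  (f (s)) = f(0,) = 3
  (q (f (s))) = q(3,) = 0
  (p (q (f (s)))) = p(0,) = 2

value = 2
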